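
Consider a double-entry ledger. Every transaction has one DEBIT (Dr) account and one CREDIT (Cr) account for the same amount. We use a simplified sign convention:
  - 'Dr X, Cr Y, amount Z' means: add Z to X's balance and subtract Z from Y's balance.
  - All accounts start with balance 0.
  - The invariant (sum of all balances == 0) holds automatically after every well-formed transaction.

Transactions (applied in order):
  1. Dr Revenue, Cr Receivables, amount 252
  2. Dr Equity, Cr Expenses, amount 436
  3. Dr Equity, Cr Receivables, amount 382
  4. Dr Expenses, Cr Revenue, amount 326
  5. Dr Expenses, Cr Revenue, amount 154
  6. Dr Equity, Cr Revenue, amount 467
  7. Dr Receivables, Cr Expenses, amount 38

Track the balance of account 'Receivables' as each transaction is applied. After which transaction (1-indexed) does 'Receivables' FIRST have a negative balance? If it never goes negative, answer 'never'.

After txn 1: Receivables=-252

Answer: 1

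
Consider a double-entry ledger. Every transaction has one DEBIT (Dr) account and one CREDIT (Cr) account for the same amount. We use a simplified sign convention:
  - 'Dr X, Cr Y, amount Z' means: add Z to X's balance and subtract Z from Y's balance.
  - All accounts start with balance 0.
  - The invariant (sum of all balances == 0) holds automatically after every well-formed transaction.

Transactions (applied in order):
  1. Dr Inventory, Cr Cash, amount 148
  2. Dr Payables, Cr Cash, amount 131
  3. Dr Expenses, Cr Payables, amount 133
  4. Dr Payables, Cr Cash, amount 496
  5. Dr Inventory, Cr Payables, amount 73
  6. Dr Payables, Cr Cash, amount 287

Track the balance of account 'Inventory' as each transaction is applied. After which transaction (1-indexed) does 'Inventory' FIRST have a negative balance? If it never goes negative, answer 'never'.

After txn 1: Inventory=148
After txn 2: Inventory=148
After txn 3: Inventory=148
After txn 4: Inventory=148
After txn 5: Inventory=221
After txn 6: Inventory=221

Answer: never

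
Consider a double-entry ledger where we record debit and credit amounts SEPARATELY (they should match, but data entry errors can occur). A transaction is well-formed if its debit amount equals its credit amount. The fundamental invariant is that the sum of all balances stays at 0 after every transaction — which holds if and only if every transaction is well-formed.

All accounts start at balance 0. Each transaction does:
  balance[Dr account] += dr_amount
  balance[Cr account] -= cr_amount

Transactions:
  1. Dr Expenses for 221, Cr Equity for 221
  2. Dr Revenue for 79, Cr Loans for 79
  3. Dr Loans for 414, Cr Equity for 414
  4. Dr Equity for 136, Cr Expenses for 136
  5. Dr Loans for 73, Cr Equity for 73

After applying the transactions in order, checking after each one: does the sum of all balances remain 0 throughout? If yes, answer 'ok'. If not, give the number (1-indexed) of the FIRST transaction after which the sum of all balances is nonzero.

Answer: ok

Derivation:
After txn 1: dr=221 cr=221 sum_balances=0
After txn 2: dr=79 cr=79 sum_balances=0
After txn 3: dr=414 cr=414 sum_balances=0
After txn 4: dr=136 cr=136 sum_balances=0
After txn 5: dr=73 cr=73 sum_balances=0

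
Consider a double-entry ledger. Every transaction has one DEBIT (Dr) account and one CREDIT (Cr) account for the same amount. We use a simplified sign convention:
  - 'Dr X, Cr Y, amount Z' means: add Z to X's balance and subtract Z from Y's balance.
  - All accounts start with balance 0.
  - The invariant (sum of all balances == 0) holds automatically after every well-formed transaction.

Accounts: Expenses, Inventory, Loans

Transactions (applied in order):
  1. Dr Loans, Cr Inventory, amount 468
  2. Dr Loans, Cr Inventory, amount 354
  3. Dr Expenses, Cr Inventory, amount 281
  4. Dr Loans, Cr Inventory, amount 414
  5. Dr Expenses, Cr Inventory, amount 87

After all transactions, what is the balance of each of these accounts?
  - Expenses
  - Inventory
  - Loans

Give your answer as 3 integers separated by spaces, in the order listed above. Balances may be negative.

Answer: 368 -1604 1236

Derivation:
After txn 1 (Dr Loans, Cr Inventory, amount 468): Inventory=-468 Loans=468
After txn 2 (Dr Loans, Cr Inventory, amount 354): Inventory=-822 Loans=822
After txn 3 (Dr Expenses, Cr Inventory, amount 281): Expenses=281 Inventory=-1103 Loans=822
After txn 4 (Dr Loans, Cr Inventory, amount 414): Expenses=281 Inventory=-1517 Loans=1236
After txn 5 (Dr Expenses, Cr Inventory, amount 87): Expenses=368 Inventory=-1604 Loans=1236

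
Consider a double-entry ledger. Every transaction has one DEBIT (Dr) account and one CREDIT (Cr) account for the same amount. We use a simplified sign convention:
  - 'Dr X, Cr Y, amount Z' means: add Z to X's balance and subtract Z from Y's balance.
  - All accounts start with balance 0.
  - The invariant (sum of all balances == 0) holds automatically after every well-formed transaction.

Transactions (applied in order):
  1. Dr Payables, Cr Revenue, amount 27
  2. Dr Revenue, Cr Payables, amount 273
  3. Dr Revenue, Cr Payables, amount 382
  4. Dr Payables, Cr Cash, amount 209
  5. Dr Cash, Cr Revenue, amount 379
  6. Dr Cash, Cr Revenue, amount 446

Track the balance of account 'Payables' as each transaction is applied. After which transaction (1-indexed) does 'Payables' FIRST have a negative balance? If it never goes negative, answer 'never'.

Answer: 2

Derivation:
After txn 1: Payables=27
After txn 2: Payables=-246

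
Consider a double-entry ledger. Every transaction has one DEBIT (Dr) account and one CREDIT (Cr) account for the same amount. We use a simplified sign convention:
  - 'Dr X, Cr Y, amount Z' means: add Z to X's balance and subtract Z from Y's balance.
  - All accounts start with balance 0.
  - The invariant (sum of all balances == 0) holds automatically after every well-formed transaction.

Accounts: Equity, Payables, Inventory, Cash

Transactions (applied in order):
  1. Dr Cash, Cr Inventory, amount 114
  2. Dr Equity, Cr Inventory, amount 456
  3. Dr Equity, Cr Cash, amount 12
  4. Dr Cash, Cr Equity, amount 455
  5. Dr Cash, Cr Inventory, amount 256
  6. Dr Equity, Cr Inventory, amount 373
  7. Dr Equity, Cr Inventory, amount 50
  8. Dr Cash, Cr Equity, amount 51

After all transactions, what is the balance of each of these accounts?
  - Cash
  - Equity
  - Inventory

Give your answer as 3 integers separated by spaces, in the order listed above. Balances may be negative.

After txn 1 (Dr Cash, Cr Inventory, amount 114): Cash=114 Inventory=-114
After txn 2 (Dr Equity, Cr Inventory, amount 456): Cash=114 Equity=456 Inventory=-570
After txn 3 (Dr Equity, Cr Cash, amount 12): Cash=102 Equity=468 Inventory=-570
After txn 4 (Dr Cash, Cr Equity, amount 455): Cash=557 Equity=13 Inventory=-570
After txn 5 (Dr Cash, Cr Inventory, amount 256): Cash=813 Equity=13 Inventory=-826
After txn 6 (Dr Equity, Cr Inventory, amount 373): Cash=813 Equity=386 Inventory=-1199
After txn 7 (Dr Equity, Cr Inventory, amount 50): Cash=813 Equity=436 Inventory=-1249
After txn 8 (Dr Cash, Cr Equity, amount 51): Cash=864 Equity=385 Inventory=-1249

Answer: 864 385 -1249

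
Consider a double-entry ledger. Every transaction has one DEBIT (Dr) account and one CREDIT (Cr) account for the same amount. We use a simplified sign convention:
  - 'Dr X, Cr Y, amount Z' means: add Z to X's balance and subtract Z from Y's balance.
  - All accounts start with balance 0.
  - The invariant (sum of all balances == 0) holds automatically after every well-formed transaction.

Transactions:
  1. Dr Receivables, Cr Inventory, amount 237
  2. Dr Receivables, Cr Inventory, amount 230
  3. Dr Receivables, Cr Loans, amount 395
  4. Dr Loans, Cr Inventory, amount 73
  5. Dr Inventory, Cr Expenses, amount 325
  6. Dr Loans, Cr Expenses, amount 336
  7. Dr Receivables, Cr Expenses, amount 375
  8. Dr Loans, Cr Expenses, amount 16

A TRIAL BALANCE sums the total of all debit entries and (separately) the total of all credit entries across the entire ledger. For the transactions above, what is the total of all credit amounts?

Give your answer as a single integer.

Answer: 1987

Derivation:
Txn 1: credit+=237
Txn 2: credit+=230
Txn 3: credit+=395
Txn 4: credit+=73
Txn 5: credit+=325
Txn 6: credit+=336
Txn 7: credit+=375
Txn 8: credit+=16
Total credits = 1987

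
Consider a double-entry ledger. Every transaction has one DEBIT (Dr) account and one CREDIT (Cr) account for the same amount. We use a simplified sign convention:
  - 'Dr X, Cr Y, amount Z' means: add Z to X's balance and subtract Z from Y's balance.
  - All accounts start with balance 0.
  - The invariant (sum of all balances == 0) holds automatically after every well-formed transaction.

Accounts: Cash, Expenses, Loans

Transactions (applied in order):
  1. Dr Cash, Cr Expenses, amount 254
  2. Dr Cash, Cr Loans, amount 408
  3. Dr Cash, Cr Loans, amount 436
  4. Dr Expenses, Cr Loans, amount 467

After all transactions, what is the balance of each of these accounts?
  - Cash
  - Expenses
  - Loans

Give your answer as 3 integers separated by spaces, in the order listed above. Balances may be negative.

After txn 1 (Dr Cash, Cr Expenses, amount 254): Cash=254 Expenses=-254
After txn 2 (Dr Cash, Cr Loans, amount 408): Cash=662 Expenses=-254 Loans=-408
After txn 3 (Dr Cash, Cr Loans, amount 436): Cash=1098 Expenses=-254 Loans=-844
After txn 4 (Dr Expenses, Cr Loans, amount 467): Cash=1098 Expenses=213 Loans=-1311

Answer: 1098 213 -1311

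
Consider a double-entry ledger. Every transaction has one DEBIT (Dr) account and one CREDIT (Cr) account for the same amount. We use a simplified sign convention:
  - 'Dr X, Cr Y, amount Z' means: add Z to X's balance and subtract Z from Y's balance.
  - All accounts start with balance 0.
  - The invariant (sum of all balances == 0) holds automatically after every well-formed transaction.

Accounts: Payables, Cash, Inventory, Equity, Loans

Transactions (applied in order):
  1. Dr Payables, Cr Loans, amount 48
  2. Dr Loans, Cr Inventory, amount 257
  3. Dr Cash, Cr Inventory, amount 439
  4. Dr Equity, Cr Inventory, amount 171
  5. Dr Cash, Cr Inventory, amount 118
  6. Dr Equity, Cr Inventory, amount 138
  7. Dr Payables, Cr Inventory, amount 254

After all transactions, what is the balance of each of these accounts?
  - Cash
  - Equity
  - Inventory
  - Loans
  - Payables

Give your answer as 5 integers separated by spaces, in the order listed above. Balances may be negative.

Answer: 557 309 -1377 209 302

Derivation:
After txn 1 (Dr Payables, Cr Loans, amount 48): Loans=-48 Payables=48
After txn 2 (Dr Loans, Cr Inventory, amount 257): Inventory=-257 Loans=209 Payables=48
After txn 3 (Dr Cash, Cr Inventory, amount 439): Cash=439 Inventory=-696 Loans=209 Payables=48
After txn 4 (Dr Equity, Cr Inventory, amount 171): Cash=439 Equity=171 Inventory=-867 Loans=209 Payables=48
After txn 5 (Dr Cash, Cr Inventory, amount 118): Cash=557 Equity=171 Inventory=-985 Loans=209 Payables=48
After txn 6 (Dr Equity, Cr Inventory, amount 138): Cash=557 Equity=309 Inventory=-1123 Loans=209 Payables=48
After txn 7 (Dr Payables, Cr Inventory, amount 254): Cash=557 Equity=309 Inventory=-1377 Loans=209 Payables=302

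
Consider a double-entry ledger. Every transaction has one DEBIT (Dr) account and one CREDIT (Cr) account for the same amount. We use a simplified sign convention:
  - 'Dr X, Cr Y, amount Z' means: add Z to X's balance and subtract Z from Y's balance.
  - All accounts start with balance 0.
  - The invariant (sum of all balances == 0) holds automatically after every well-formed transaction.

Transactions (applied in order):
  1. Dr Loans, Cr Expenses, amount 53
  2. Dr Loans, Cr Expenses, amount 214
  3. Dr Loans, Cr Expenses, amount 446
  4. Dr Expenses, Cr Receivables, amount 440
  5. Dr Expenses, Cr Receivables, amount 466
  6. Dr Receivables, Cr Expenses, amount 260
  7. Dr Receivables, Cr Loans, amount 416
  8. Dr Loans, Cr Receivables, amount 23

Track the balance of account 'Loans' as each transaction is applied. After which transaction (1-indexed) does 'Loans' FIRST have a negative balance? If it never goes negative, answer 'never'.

Answer: never

Derivation:
After txn 1: Loans=53
After txn 2: Loans=267
After txn 3: Loans=713
After txn 4: Loans=713
After txn 5: Loans=713
After txn 6: Loans=713
After txn 7: Loans=297
After txn 8: Loans=320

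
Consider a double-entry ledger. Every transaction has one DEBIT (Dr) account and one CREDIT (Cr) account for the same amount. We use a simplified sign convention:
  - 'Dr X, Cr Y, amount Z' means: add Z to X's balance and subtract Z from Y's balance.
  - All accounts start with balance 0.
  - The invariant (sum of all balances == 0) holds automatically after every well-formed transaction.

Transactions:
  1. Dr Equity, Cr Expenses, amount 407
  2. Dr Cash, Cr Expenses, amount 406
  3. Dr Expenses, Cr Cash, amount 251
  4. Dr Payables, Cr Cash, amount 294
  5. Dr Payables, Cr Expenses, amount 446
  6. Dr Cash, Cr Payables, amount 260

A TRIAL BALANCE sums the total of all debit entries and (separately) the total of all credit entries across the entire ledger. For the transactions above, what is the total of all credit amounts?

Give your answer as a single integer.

Txn 1: credit+=407
Txn 2: credit+=406
Txn 3: credit+=251
Txn 4: credit+=294
Txn 5: credit+=446
Txn 6: credit+=260
Total credits = 2064

Answer: 2064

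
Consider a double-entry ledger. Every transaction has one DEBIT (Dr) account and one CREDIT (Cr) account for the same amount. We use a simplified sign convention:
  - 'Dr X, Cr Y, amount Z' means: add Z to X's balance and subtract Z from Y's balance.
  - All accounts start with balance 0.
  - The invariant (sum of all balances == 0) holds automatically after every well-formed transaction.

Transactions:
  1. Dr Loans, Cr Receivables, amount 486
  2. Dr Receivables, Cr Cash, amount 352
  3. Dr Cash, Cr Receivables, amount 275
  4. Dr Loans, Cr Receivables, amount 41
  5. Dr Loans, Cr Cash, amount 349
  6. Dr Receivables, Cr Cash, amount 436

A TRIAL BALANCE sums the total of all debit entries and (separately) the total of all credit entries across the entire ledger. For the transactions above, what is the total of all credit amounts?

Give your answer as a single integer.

Answer: 1939

Derivation:
Txn 1: credit+=486
Txn 2: credit+=352
Txn 3: credit+=275
Txn 4: credit+=41
Txn 5: credit+=349
Txn 6: credit+=436
Total credits = 1939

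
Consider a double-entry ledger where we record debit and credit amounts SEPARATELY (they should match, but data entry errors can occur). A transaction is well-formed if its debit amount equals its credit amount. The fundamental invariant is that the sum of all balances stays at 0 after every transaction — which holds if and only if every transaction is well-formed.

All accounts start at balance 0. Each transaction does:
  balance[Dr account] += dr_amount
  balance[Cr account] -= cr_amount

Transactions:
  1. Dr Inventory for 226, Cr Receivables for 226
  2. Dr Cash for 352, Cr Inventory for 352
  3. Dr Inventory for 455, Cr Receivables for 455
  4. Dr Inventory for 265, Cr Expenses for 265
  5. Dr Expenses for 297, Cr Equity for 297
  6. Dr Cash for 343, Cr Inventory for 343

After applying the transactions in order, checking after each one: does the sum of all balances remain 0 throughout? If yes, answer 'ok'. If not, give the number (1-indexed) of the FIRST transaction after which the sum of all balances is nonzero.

Answer: ok

Derivation:
After txn 1: dr=226 cr=226 sum_balances=0
After txn 2: dr=352 cr=352 sum_balances=0
After txn 3: dr=455 cr=455 sum_balances=0
After txn 4: dr=265 cr=265 sum_balances=0
After txn 5: dr=297 cr=297 sum_balances=0
After txn 6: dr=343 cr=343 sum_balances=0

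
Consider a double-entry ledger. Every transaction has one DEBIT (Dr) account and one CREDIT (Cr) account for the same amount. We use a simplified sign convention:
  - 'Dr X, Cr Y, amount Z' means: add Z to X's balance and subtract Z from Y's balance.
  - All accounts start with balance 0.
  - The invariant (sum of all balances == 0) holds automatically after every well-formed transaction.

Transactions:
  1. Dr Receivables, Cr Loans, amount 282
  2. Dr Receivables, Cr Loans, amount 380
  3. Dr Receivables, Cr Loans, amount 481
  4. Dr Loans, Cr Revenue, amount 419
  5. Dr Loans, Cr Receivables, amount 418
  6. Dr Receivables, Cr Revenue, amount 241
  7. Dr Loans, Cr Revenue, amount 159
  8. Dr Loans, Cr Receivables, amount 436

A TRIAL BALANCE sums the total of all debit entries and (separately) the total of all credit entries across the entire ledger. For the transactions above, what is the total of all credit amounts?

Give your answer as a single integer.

Answer: 2816

Derivation:
Txn 1: credit+=282
Txn 2: credit+=380
Txn 3: credit+=481
Txn 4: credit+=419
Txn 5: credit+=418
Txn 6: credit+=241
Txn 7: credit+=159
Txn 8: credit+=436
Total credits = 2816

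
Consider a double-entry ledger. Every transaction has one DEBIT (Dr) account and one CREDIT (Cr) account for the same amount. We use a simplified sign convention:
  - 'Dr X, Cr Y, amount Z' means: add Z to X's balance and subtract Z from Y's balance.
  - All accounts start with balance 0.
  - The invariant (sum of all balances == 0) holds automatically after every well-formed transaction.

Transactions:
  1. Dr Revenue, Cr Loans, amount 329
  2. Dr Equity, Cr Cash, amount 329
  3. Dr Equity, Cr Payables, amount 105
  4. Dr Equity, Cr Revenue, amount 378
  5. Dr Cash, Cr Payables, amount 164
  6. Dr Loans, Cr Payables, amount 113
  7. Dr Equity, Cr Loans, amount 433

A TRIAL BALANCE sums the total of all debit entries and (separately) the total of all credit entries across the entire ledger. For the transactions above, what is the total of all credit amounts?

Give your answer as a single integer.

Answer: 1851

Derivation:
Txn 1: credit+=329
Txn 2: credit+=329
Txn 3: credit+=105
Txn 4: credit+=378
Txn 5: credit+=164
Txn 6: credit+=113
Txn 7: credit+=433
Total credits = 1851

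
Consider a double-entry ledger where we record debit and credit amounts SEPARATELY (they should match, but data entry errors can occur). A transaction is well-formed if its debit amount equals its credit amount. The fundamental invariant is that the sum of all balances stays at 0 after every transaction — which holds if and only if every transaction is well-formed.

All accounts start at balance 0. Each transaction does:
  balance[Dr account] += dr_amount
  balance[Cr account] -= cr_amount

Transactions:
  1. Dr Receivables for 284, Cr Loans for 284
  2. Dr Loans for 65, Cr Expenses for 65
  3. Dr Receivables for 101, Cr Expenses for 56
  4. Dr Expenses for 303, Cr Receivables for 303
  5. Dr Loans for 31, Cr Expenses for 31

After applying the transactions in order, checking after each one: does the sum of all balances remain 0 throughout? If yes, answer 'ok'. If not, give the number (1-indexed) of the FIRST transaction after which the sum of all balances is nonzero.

Answer: 3

Derivation:
After txn 1: dr=284 cr=284 sum_balances=0
After txn 2: dr=65 cr=65 sum_balances=0
After txn 3: dr=101 cr=56 sum_balances=45
After txn 4: dr=303 cr=303 sum_balances=45
After txn 5: dr=31 cr=31 sum_balances=45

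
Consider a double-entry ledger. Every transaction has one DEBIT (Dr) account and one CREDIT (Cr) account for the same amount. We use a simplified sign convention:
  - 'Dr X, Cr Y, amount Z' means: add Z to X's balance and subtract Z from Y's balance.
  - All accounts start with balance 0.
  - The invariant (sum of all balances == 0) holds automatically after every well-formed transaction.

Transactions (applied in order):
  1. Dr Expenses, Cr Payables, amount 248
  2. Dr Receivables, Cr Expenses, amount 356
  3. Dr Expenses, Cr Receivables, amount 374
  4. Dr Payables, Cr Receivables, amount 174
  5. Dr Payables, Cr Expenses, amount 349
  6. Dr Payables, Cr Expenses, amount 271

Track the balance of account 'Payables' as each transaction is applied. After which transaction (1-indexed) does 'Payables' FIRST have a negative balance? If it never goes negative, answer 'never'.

After txn 1: Payables=-248

Answer: 1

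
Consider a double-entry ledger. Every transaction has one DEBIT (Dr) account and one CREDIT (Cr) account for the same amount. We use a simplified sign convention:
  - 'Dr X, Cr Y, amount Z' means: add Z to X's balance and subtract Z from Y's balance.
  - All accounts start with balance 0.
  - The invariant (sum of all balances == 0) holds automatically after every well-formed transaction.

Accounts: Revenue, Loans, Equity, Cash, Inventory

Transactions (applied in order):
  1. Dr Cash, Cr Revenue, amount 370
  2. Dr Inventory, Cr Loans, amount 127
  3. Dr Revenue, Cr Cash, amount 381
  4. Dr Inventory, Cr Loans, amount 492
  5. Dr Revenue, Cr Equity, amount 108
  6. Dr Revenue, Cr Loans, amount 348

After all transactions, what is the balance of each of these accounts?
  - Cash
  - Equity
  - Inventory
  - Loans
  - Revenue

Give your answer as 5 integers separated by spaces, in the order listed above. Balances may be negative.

Answer: -11 -108 619 -967 467

Derivation:
After txn 1 (Dr Cash, Cr Revenue, amount 370): Cash=370 Revenue=-370
After txn 2 (Dr Inventory, Cr Loans, amount 127): Cash=370 Inventory=127 Loans=-127 Revenue=-370
After txn 3 (Dr Revenue, Cr Cash, amount 381): Cash=-11 Inventory=127 Loans=-127 Revenue=11
After txn 4 (Dr Inventory, Cr Loans, amount 492): Cash=-11 Inventory=619 Loans=-619 Revenue=11
After txn 5 (Dr Revenue, Cr Equity, amount 108): Cash=-11 Equity=-108 Inventory=619 Loans=-619 Revenue=119
After txn 6 (Dr Revenue, Cr Loans, amount 348): Cash=-11 Equity=-108 Inventory=619 Loans=-967 Revenue=467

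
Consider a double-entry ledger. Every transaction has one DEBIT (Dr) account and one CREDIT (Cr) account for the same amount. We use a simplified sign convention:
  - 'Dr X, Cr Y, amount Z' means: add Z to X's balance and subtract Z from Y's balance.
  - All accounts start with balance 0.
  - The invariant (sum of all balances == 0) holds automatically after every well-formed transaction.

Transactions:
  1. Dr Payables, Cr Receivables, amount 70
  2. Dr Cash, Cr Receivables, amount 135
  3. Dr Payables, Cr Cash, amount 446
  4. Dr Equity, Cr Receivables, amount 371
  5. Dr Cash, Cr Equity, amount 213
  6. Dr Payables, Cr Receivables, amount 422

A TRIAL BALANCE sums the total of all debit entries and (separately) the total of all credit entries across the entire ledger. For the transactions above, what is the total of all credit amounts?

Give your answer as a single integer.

Answer: 1657

Derivation:
Txn 1: credit+=70
Txn 2: credit+=135
Txn 3: credit+=446
Txn 4: credit+=371
Txn 5: credit+=213
Txn 6: credit+=422
Total credits = 1657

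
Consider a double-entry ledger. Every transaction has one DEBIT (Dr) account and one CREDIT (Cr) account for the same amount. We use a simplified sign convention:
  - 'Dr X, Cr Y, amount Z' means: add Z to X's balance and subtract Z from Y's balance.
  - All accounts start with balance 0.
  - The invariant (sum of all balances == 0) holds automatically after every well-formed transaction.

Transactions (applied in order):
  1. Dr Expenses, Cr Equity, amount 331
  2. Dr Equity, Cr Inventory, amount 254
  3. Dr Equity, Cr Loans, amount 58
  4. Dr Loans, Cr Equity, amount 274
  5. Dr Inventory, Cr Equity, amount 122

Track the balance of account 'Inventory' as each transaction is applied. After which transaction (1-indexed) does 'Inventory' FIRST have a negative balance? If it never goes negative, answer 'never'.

After txn 1: Inventory=0
After txn 2: Inventory=-254

Answer: 2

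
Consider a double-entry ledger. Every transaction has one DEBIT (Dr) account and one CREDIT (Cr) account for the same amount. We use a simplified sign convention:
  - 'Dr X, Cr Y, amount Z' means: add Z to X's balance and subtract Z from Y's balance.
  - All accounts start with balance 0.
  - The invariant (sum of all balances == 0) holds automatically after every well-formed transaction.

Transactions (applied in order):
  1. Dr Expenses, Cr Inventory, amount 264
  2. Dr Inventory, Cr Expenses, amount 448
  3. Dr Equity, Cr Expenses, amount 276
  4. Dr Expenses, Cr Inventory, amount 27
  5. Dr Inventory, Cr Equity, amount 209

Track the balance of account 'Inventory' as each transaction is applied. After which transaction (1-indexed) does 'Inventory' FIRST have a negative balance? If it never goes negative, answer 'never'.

Answer: 1

Derivation:
After txn 1: Inventory=-264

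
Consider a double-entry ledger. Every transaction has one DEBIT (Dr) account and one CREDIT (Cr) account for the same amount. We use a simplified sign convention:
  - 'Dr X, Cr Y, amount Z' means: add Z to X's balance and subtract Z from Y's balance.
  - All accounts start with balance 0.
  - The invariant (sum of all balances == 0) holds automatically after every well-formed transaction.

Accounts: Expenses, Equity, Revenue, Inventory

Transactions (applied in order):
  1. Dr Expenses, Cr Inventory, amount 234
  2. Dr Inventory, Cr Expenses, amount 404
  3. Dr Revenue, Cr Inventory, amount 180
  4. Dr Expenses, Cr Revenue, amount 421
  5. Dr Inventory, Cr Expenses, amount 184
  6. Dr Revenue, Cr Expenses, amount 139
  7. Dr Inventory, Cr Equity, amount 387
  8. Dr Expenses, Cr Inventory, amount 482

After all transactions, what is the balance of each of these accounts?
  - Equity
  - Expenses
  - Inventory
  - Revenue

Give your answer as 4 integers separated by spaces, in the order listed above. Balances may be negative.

After txn 1 (Dr Expenses, Cr Inventory, amount 234): Expenses=234 Inventory=-234
After txn 2 (Dr Inventory, Cr Expenses, amount 404): Expenses=-170 Inventory=170
After txn 3 (Dr Revenue, Cr Inventory, amount 180): Expenses=-170 Inventory=-10 Revenue=180
After txn 4 (Dr Expenses, Cr Revenue, amount 421): Expenses=251 Inventory=-10 Revenue=-241
After txn 5 (Dr Inventory, Cr Expenses, amount 184): Expenses=67 Inventory=174 Revenue=-241
After txn 6 (Dr Revenue, Cr Expenses, amount 139): Expenses=-72 Inventory=174 Revenue=-102
After txn 7 (Dr Inventory, Cr Equity, amount 387): Equity=-387 Expenses=-72 Inventory=561 Revenue=-102
After txn 8 (Dr Expenses, Cr Inventory, amount 482): Equity=-387 Expenses=410 Inventory=79 Revenue=-102

Answer: -387 410 79 -102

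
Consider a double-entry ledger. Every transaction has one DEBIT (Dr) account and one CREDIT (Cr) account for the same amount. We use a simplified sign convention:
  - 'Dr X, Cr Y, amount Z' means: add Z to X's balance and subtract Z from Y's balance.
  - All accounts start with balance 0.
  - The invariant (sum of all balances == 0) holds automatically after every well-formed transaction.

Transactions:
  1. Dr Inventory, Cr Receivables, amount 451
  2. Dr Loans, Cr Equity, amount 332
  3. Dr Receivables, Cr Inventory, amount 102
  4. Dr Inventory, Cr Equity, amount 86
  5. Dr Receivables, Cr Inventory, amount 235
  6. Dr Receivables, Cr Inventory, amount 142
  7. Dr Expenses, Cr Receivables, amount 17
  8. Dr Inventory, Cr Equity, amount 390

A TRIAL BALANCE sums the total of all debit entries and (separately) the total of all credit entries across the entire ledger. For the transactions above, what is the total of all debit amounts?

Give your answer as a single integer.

Answer: 1755

Derivation:
Txn 1: debit+=451
Txn 2: debit+=332
Txn 3: debit+=102
Txn 4: debit+=86
Txn 5: debit+=235
Txn 6: debit+=142
Txn 7: debit+=17
Txn 8: debit+=390
Total debits = 1755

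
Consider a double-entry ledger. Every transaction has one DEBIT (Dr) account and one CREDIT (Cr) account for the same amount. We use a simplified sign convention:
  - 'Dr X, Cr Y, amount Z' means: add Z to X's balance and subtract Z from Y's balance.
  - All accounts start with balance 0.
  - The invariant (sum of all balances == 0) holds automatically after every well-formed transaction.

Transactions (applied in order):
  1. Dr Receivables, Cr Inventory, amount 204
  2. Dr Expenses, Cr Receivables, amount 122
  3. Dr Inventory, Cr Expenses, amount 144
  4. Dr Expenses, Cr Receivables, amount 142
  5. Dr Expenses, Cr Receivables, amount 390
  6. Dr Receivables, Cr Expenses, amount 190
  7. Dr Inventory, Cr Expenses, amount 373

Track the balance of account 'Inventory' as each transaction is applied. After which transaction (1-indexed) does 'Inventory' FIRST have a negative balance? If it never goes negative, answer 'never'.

After txn 1: Inventory=-204

Answer: 1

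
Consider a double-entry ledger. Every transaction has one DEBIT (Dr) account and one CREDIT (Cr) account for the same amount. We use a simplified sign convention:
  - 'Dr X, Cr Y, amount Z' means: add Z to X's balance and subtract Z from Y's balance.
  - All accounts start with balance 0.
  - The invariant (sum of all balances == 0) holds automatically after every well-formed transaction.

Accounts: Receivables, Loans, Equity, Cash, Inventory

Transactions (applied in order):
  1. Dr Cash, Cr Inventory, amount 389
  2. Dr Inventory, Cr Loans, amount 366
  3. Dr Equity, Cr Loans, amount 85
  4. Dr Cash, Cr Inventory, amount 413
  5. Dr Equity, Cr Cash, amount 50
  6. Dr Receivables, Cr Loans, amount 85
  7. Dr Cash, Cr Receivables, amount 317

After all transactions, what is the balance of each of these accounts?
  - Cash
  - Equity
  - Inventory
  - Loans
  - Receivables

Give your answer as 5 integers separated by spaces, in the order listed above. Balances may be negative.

Answer: 1069 135 -436 -536 -232

Derivation:
After txn 1 (Dr Cash, Cr Inventory, amount 389): Cash=389 Inventory=-389
After txn 2 (Dr Inventory, Cr Loans, amount 366): Cash=389 Inventory=-23 Loans=-366
After txn 3 (Dr Equity, Cr Loans, amount 85): Cash=389 Equity=85 Inventory=-23 Loans=-451
After txn 4 (Dr Cash, Cr Inventory, amount 413): Cash=802 Equity=85 Inventory=-436 Loans=-451
After txn 5 (Dr Equity, Cr Cash, amount 50): Cash=752 Equity=135 Inventory=-436 Loans=-451
After txn 6 (Dr Receivables, Cr Loans, amount 85): Cash=752 Equity=135 Inventory=-436 Loans=-536 Receivables=85
After txn 7 (Dr Cash, Cr Receivables, amount 317): Cash=1069 Equity=135 Inventory=-436 Loans=-536 Receivables=-232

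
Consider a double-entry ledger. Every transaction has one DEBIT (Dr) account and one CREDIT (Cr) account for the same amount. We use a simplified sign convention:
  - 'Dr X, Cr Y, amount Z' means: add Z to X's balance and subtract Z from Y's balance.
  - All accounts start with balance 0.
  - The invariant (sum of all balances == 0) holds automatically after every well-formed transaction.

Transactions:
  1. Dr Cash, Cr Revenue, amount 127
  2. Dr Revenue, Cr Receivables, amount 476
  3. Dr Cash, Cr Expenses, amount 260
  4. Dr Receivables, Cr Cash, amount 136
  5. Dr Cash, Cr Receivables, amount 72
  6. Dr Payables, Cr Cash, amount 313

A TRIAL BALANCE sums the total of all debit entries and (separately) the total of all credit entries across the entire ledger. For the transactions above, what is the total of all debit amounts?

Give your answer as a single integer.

Txn 1: debit+=127
Txn 2: debit+=476
Txn 3: debit+=260
Txn 4: debit+=136
Txn 5: debit+=72
Txn 6: debit+=313
Total debits = 1384

Answer: 1384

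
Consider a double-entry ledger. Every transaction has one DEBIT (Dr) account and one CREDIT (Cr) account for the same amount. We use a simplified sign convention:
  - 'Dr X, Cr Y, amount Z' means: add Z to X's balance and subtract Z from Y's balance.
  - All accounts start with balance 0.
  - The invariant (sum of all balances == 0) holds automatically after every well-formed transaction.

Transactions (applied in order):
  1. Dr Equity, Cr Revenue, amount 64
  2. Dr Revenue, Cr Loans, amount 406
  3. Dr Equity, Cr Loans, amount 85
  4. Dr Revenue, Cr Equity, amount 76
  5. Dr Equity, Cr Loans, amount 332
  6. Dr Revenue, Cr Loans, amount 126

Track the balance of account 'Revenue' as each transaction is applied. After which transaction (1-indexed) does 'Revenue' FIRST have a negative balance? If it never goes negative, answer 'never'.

Answer: 1

Derivation:
After txn 1: Revenue=-64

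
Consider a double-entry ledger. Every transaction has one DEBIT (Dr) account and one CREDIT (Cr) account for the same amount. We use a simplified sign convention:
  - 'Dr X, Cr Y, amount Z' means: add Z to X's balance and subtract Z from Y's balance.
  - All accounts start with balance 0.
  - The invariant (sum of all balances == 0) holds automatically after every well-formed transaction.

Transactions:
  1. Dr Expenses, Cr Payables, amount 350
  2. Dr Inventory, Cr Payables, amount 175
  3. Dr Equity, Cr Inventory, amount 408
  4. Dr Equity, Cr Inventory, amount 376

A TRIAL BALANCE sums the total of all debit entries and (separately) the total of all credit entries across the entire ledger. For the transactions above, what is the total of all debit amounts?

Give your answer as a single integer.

Txn 1: debit+=350
Txn 2: debit+=175
Txn 3: debit+=408
Txn 4: debit+=376
Total debits = 1309

Answer: 1309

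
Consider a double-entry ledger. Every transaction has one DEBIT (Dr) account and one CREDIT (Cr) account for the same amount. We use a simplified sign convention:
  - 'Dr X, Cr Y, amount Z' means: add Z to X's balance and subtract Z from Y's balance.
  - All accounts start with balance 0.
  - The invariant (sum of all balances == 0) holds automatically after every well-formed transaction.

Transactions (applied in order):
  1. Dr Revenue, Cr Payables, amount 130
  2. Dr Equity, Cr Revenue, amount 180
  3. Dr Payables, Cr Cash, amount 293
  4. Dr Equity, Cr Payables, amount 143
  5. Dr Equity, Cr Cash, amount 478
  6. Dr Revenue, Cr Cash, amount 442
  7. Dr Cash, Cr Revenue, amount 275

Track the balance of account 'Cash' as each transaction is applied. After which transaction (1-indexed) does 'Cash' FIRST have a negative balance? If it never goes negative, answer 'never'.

Answer: 3

Derivation:
After txn 1: Cash=0
After txn 2: Cash=0
After txn 3: Cash=-293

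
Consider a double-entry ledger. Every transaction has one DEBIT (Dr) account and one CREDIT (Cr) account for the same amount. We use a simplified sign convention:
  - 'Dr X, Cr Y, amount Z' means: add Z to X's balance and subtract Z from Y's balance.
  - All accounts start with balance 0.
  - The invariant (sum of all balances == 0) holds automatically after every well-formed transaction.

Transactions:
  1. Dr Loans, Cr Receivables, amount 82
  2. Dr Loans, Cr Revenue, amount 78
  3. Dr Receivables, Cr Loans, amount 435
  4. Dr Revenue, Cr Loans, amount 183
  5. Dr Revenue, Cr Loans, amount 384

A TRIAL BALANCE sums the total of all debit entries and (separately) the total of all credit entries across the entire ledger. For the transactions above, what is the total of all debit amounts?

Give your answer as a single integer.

Answer: 1162

Derivation:
Txn 1: debit+=82
Txn 2: debit+=78
Txn 3: debit+=435
Txn 4: debit+=183
Txn 5: debit+=384
Total debits = 1162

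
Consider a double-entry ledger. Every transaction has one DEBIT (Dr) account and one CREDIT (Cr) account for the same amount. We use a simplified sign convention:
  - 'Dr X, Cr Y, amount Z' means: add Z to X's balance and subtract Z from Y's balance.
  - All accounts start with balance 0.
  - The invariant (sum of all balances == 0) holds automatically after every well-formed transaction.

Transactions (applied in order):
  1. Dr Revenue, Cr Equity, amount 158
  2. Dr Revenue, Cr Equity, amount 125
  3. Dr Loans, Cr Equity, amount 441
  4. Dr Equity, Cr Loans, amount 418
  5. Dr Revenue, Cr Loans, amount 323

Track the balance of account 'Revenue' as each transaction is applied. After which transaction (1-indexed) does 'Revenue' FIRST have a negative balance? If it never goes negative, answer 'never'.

After txn 1: Revenue=158
After txn 2: Revenue=283
After txn 3: Revenue=283
After txn 4: Revenue=283
After txn 5: Revenue=606

Answer: never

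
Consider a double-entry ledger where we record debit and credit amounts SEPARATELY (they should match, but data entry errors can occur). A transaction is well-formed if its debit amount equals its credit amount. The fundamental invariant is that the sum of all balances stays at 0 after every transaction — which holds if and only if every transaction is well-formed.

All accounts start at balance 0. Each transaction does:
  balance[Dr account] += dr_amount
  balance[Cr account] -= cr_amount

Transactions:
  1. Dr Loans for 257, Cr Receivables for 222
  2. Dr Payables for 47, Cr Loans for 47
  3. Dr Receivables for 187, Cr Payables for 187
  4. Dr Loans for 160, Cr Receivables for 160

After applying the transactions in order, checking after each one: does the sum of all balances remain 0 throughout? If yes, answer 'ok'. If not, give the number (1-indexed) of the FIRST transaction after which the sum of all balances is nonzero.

After txn 1: dr=257 cr=222 sum_balances=35
After txn 2: dr=47 cr=47 sum_balances=35
After txn 3: dr=187 cr=187 sum_balances=35
After txn 4: dr=160 cr=160 sum_balances=35

Answer: 1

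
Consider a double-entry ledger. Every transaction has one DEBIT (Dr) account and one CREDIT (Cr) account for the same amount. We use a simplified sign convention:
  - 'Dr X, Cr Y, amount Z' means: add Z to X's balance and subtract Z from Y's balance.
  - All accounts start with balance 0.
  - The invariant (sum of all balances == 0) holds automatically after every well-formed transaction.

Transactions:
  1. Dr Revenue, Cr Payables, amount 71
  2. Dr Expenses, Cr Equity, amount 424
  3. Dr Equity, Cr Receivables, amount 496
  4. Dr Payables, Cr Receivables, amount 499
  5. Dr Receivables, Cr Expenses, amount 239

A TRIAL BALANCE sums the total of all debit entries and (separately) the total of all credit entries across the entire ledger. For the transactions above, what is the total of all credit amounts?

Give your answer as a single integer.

Answer: 1729

Derivation:
Txn 1: credit+=71
Txn 2: credit+=424
Txn 3: credit+=496
Txn 4: credit+=499
Txn 5: credit+=239
Total credits = 1729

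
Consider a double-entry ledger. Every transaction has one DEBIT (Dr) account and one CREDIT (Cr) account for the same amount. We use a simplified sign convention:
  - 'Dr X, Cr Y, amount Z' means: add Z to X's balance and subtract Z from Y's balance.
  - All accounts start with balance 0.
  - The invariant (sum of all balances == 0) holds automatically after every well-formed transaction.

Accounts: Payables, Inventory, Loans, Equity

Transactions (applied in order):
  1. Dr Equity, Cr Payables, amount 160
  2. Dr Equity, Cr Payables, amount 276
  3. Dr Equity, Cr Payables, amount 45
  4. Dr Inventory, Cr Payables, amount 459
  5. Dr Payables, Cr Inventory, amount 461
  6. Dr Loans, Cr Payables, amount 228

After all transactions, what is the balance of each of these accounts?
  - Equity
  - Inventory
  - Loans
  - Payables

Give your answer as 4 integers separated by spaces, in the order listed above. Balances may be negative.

After txn 1 (Dr Equity, Cr Payables, amount 160): Equity=160 Payables=-160
After txn 2 (Dr Equity, Cr Payables, amount 276): Equity=436 Payables=-436
After txn 3 (Dr Equity, Cr Payables, amount 45): Equity=481 Payables=-481
After txn 4 (Dr Inventory, Cr Payables, amount 459): Equity=481 Inventory=459 Payables=-940
After txn 5 (Dr Payables, Cr Inventory, amount 461): Equity=481 Inventory=-2 Payables=-479
After txn 6 (Dr Loans, Cr Payables, amount 228): Equity=481 Inventory=-2 Loans=228 Payables=-707

Answer: 481 -2 228 -707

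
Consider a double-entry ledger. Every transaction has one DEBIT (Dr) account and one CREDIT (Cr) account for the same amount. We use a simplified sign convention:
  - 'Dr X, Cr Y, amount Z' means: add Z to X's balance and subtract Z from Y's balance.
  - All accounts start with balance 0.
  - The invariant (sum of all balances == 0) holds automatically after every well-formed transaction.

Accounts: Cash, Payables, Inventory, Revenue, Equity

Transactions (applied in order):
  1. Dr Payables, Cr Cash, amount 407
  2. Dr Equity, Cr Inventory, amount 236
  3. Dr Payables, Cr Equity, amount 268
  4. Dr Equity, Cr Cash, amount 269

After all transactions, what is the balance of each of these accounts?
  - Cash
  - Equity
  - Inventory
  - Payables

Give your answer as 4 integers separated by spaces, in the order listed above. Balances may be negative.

Answer: -676 237 -236 675

Derivation:
After txn 1 (Dr Payables, Cr Cash, amount 407): Cash=-407 Payables=407
After txn 2 (Dr Equity, Cr Inventory, amount 236): Cash=-407 Equity=236 Inventory=-236 Payables=407
After txn 3 (Dr Payables, Cr Equity, amount 268): Cash=-407 Equity=-32 Inventory=-236 Payables=675
After txn 4 (Dr Equity, Cr Cash, amount 269): Cash=-676 Equity=237 Inventory=-236 Payables=675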